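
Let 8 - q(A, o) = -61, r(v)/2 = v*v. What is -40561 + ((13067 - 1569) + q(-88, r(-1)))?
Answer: -28994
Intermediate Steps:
r(v) = 2*v² (r(v) = 2*(v*v) = 2*v²)
q(A, o) = 69 (q(A, o) = 8 - 1*(-61) = 8 + 61 = 69)
-40561 + ((13067 - 1569) + q(-88, r(-1))) = -40561 + ((13067 - 1569) + 69) = -40561 + (11498 + 69) = -40561 + 11567 = -28994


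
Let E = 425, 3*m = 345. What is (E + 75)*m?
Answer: 57500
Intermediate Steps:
m = 115 (m = (1/3)*345 = 115)
(E + 75)*m = (425 + 75)*115 = 500*115 = 57500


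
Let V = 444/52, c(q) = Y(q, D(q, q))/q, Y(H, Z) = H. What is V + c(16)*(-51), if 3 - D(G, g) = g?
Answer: -552/13 ≈ -42.462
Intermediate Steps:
D(G, g) = 3 - g
c(q) = 1 (c(q) = q/q = 1)
V = 111/13 (V = 444*(1/52) = 111/13 ≈ 8.5385)
V + c(16)*(-51) = 111/13 + 1*(-51) = 111/13 - 51 = -552/13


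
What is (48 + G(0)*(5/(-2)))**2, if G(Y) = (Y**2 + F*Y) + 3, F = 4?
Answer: 6561/4 ≈ 1640.3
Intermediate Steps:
G(Y) = 3 + Y**2 + 4*Y (G(Y) = (Y**2 + 4*Y) + 3 = 3 + Y**2 + 4*Y)
(48 + G(0)*(5/(-2)))**2 = (48 + (3 + 0**2 + 4*0)*(5/(-2)))**2 = (48 + (3 + 0 + 0)*(5*(-1/2)))**2 = (48 + 3*(-5/2))**2 = (48 - 15/2)**2 = (81/2)**2 = 6561/4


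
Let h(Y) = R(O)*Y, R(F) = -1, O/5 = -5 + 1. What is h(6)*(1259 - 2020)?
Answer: 4566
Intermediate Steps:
O = -20 (O = 5*(-5 + 1) = 5*(-4) = -20)
h(Y) = -Y
h(6)*(1259 - 2020) = (-1*6)*(1259 - 2020) = -6*(-761) = 4566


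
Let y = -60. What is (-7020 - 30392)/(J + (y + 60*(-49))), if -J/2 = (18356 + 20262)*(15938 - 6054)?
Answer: 9353/190850906 ≈ 4.9007e-5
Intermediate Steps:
J = -763400624 (J = -2*(18356 + 20262)*(15938 - 6054) = -77236*9884 = -2*381700312 = -763400624)
(-7020 - 30392)/(J + (y + 60*(-49))) = (-7020 - 30392)/(-763400624 + (-60 + 60*(-49))) = -37412/(-763400624 + (-60 - 2940)) = -37412/(-763400624 - 3000) = -37412/(-763403624) = -37412*(-1/763403624) = 9353/190850906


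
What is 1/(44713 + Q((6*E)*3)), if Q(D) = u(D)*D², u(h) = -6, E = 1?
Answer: 1/42769 ≈ 2.3381e-5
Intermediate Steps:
Q(D) = -6*D²
1/(44713 + Q((6*E)*3)) = 1/(44713 - 6*((6*1)*3)²) = 1/(44713 - 6*(6*3)²) = 1/(44713 - 6*18²) = 1/(44713 - 6*324) = 1/(44713 - 1944) = 1/42769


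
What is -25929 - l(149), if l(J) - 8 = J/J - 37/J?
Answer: -3864725/149 ≈ -25938.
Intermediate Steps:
l(J) = 9 - 37/J (l(J) = 8 + (J/J - 37/J) = 8 + (1 - 37/J) = 9 - 37/J)
-25929 - l(149) = -25929 - (9 - 37/149) = -25929 - 1*1304/149 = -25929 - 1304/149 = -3864725/149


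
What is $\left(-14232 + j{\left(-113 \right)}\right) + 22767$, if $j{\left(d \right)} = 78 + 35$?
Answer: $8648$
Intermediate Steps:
$j{\left(d \right)} = 113$
$\left(-14232 + j{\left(-113 \right)}\right) + 22767 = \left(-14232 + 113\right) + 22767 = -14119 + 22767 = 8648$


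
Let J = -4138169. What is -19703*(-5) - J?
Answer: 4236684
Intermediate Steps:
-19703*(-5) - J = -19703*(-5) - 1*(-4138169) = 98515 + 4138169 = 4236684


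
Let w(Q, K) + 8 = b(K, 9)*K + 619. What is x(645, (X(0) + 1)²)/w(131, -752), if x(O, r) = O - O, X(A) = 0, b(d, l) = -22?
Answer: 0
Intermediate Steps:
w(Q, K) = 611 - 22*K (w(Q, K) = -8 + (-22*K + 619) = -8 + (619 - 22*K) = 611 - 22*K)
x(O, r) = 0
x(645, (X(0) + 1)²)/w(131, -752) = 0/(611 - 22*(-752)) = 0/(611 + 16544) = 0/17155 = 0*(1/17155) = 0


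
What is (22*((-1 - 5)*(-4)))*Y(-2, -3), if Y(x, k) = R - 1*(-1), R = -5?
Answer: -2112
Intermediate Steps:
Y(x, k) = -4 (Y(x, k) = -5 - 1*(-1) = -5 + 1 = -4)
(22*((-1 - 5)*(-4)))*Y(-2, -3) = (22*((-1 - 5)*(-4)))*(-4) = (22*(-6*(-4)))*(-4) = (22*24)*(-4) = 528*(-4) = -2112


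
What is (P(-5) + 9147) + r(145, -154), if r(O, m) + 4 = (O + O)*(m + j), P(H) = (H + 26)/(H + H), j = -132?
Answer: -737991/10 ≈ -73799.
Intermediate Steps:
P(H) = (26 + H)/(2*H) (P(H) = (26 + H)/((2*H)) = (26 + H)*(1/(2*H)) = (26 + H)/(2*H))
r(O, m) = -4 + 2*O*(-132 + m) (r(O, m) = -4 + (O + O)*(m - 132) = -4 + (2*O)*(-132 + m) = -4 + 2*O*(-132 + m))
(P(-5) + 9147) + r(145, -154) = ((1/2)*(26 - 5)/(-5) + 9147) + (-4 - 264*145 + 2*145*(-154)) = ((1/2)*(-1/5)*21 + 9147) + (-4 - 38280 - 44660) = (-21/10 + 9147) - 82944 = 91449/10 - 82944 = -737991/10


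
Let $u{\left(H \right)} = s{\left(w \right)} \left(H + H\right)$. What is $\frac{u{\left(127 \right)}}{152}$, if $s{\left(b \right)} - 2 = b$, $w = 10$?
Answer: $\frac{381}{19} \approx 20.053$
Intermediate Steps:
$s{\left(b \right)} = 2 + b$
$u{\left(H \right)} = 24 H$ ($u{\left(H \right)} = \left(2 + 10\right) \left(H + H\right) = 12 \cdot 2 H = 24 H$)
$\frac{u{\left(127 \right)}}{152} = \frac{24 \cdot 127}{152} = 3048 \cdot \frac{1}{152} = \frac{381}{19}$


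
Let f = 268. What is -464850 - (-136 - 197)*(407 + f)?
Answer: -240075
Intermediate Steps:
-464850 - (-136 - 197)*(407 + f) = -464850 - (-136 - 197)*(407 + 268) = -464850 - (-333*675) = -464850 - (-224775) = -464850 - 1*(-224775) = -464850 + 224775 = -240075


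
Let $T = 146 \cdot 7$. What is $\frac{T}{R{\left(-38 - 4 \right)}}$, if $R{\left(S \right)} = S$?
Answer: $- \frac{73}{3} \approx -24.333$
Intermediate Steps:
$T = 1022$
$\frac{T}{R{\left(-38 - 4 \right)}} = \frac{1022}{-38 - 4} = \frac{1022}{-42} = 1022 \left(- \frac{1}{42}\right) = - \frac{73}{3}$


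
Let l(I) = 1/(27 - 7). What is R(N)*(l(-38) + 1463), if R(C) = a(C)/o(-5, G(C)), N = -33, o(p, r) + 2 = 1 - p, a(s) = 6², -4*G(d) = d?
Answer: 263349/20 ≈ 13167.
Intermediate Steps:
G(d) = -d/4
a(s) = 36
o(p, r) = -1 - p (o(p, r) = -2 + (1 - p) = -1 - p)
l(I) = 1/20
R(C) = 9 (R(C) = 36/(-1 - 1*(-5)) = 36/(-1 + 5) = 36/4 = 36*(¼) = 9)
R(N)*(l(-38) + 1463) = 9*(1/20 + 1463) = 9*(29261/20) = 263349/20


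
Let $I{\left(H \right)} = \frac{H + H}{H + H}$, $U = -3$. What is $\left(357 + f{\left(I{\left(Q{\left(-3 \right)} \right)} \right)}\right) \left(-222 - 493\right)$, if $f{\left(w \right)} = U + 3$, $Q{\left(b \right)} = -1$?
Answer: $-255255$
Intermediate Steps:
$I{\left(H \right)} = 1$ ($I{\left(H \right)} = \frac{2 H}{2 H} = 2 H \frac{1}{2 H} = 1$)
$f{\left(w \right)} = 0$ ($f{\left(w \right)} = -3 + 3 = 0$)
$\left(357 + f{\left(I{\left(Q{\left(-3 \right)} \right)} \right)}\right) \left(-222 - 493\right) = \left(357 + 0\right) \left(-222 - 493\right) = 357 \left(-715\right) = -255255$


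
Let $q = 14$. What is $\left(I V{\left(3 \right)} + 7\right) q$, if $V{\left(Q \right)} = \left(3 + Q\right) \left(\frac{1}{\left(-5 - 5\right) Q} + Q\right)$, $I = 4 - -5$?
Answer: $\frac{11704}{5} \approx 2340.8$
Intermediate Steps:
$I = 9$ ($I = 4 + 5 = 9$)
$V{\left(Q \right)} = \left(3 + Q\right) \left(Q - \frac{1}{10 Q}\right)$ ($V{\left(Q \right)} = \left(3 + Q\right) \left(\frac{1}{\left(-10\right) Q} + Q\right) = \left(3 + Q\right) \left(- \frac{1}{10 Q} + Q\right) = \left(3 + Q\right) \left(Q - \frac{1}{10 Q}\right)$)
$\left(I V{\left(3 \right)} + 7\right) q = \left(9 \left(- \frac{1}{10} + 3^{2} + 3 \cdot 3 - \frac{3}{10 \cdot 3}\right) + 7\right) 14 = \left(9 \left(- \frac{1}{10} + 9 + 9 - \frac{1}{10}\right) + 7\right) 14 = \left(9 \cdot \frac{89}{5} + 7\right) 14 = \left(\frac{801}{5} + 7\right) 14 = \frac{836}{5} \cdot 14 = \frac{11704}{5}$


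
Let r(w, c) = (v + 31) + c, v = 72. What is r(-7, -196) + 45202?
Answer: 45109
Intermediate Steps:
r(w, c) = 103 + c (r(w, c) = (72 + 31) + c = 103 + c)
r(-7, -196) + 45202 = (103 - 196) + 45202 = -93 + 45202 = 45109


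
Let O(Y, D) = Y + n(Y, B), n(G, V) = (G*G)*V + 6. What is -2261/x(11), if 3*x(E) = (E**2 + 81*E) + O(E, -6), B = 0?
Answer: -323/49 ≈ -6.5918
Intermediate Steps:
n(G, V) = 6 + V*G**2 (n(G, V) = G**2*V + 6 = V*G**2 + 6 = 6 + V*G**2)
O(Y, D) = 6 + Y (O(Y, D) = Y + (6 + 0*Y**2) = Y + (6 + 0) = Y + 6 = 6 + Y)
x(E) = 2 + E**2/3 + 82*E/3 (x(E) = ((E**2 + 81*E) + (6 + E))/3 = (6 + E**2 + 82*E)/3 = 2 + E**2/3 + 82*E/3)
-2261/x(11) = -2261/(2 + (1/3)*11**2 + (82/3)*11) = -2261/(2 + (1/3)*121 + 902/3) = -2261/(2 + 121/3 + 902/3) = -2261/343 = -2261*1/343 = -323/49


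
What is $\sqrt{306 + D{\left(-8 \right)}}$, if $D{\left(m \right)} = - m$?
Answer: $\sqrt{314} \approx 17.72$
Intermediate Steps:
$\sqrt{306 + D{\left(-8 \right)}} = \sqrt{306 - -8} = \sqrt{306 + 8} = \sqrt{314}$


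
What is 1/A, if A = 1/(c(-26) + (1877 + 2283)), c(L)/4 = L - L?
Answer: 4160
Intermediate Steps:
c(L) = 0 (c(L) = 4*(L - L) = 4*0 = 0)
A = 1/4160 (A = 1/(0 + (1877 + 2283)) = 1/(0 + 4160) = 1/4160 ≈ 0.00024038)
1/A = 1/(1/4160) = 4160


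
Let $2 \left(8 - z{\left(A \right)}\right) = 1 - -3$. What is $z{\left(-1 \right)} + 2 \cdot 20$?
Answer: $46$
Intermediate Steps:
$z{\left(A \right)} = 6$ ($z{\left(A \right)} = 8 - \frac{1 - -3}{2} = 8 - \frac{1 + 3}{2} = 8 - 2 = 6$)
$z{\left(-1 \right)} + 2 \cdot 20 = 6 + 2 \cdot 20 = 6 + 40 = 46$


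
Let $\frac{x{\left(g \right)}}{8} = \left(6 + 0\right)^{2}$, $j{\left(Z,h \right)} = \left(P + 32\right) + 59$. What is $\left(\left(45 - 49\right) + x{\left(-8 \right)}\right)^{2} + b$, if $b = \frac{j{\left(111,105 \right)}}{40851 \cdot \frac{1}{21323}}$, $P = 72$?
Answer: $\frac{3298353905}{40851} \approx 80741.0$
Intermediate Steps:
$j{\left(Z,h \right)} = 163$ ($j{\left(Z,h \right)} = \left(72 + 32\right) + 59 = 104 + 59 = 163$)
$x{\left(g \right)} = 288$ ($x{\left(g \right)} = 8 \left(6 + 0\right)^{2} = 8 \cdot 6^{2} = 8 \cdot 36 = 288$)
$b = \frac{3475649}{40851}$ ($b = \frac{163}{40851 \cdot \frac{1}{21323}} = \frac{163}{\frac{40851}{21323}} = 163 \cdot \frac{21323}{40851} = \frac{3475649}{40851} \approx 85.081$)
$\left(\left(45 - 49\right) + x{\left(-8 \right)}\right)^{2} + b = \left(\left(45 - 49\right) + 288\right)^{2} + \frac{3475649}{40851} = \left(-4 + 288\right)^{2} + \frac{3475649}{40851} = 284^{2} + \frac{3475649}{40851} = 80656 + \frac{3475649}{40851} = \frac{3298353905}{40851}$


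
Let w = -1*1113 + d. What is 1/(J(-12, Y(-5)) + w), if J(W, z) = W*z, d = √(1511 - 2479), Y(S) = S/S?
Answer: -1125/1266593 - 22*I*√2/1266593 ≈ -0.00088821 - 2.4564e-5*I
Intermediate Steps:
Y(S) = 1
d = 22*I*√2 (d = √(-968) = 22*I*√2 ≈ 31.113*I)
w = -1113 + 22*I*√2 (w = -1*1113 + 22*I*√2 = -1113 + 22*I*√2 ≈ -1113.0 + 31.113*I)
1/(J(-12, Y(-5)) + w) = 1/(-12*1 + (-1113 + 22*I*√2)) = 1/(-12 + (-1113 + 22*I*√2)) = 1/(-1125 + 22*I*√2)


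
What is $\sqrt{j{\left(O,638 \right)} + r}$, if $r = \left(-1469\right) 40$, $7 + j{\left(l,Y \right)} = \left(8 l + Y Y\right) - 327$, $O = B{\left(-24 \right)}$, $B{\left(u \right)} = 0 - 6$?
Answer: $\sqrt{347902} \approx 589.83$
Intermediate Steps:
$B{\left(u \right)} = -6$
$O = -6$
$j{\left(l,Y \right)} = -334 + Y^{2} + 8 l$ ($j{\left(l,Y \right)} = -7 - \left(327 - 8 l - Y Y\right) = -7 - \left(327 - Y^{2} - 8 l\right) = -7 + \left(-327 + Y^{2} + 8 l\right) = -334 + Y^{2} + 8 l$)
$r = -58760$
$\sqrt{j{\left(O,638 \right)} + r} = \sqrt{\left(-334 + 638^{2} + 8 \left(-6\right)\right) - 58760} = \sqrt{\left(-334 + 407044 - 48\right) - 58760} = \sqrt{406662 - 58760} = \sqrt{347902}$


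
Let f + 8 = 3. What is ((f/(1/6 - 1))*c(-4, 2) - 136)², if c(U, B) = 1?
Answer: 16900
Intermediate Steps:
f = -5 (f = -8 + 3 = -5)
((f/(1/6 - 1))*c(-4, 2) - 136)² = ((-5/(1/6 - 1))*1 - 136)² = ((-5/(⅙ - 1))*1 - 136)² = ((-5/(-⅚))*1 - 136)² = (-6/5*(-5)*1 - 136)² = (6*1 - 136)² = (6 - 136)² = (-130)² = 16900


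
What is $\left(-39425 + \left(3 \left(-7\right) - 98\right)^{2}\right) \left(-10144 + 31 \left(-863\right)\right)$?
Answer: $932165808$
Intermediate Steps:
$\left(-39425 + \left(3 \left(-7\right) - 98\right)^{2}\right) \left(-10144 + 31 \left(-863\right)\right) = \left(-39425 + \left(-21 - 98\right)^{2}\right) \left(-10144 - 26753\right) = \left(-39425 + \left(-119\right)^{2}\right) \left(-36897\right) = \left(-39425 + 14161\right) \left(-36897\right) = \left(-25264\right) \left(-36897\right) = 932165808$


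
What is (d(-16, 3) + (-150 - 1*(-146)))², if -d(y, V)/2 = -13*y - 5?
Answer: 168100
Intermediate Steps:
d(y, V) = 10 + 26*y (d(y, V) = -2*(-13*y - 5) = -2*(-5 - 13*y) = 10 + 26*y)
(d(-16, 3) + (-150 - 1*(-146)))² = ((10 + 26*(-16)) + (-150 - 1*(-146)))² = ((10 - 416) + (-150 + 146))² = (-406 - 4)² = (-410)² = 168100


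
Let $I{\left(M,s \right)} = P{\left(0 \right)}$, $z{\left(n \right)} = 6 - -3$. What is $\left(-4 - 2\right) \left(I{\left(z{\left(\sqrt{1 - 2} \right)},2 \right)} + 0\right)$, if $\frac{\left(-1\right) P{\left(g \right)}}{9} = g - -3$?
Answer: $162$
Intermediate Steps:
$P{\left(g \right)} = -27 - 9 g$ ($P{\left(g \right)} = - 9 \left(g - -3\right) = - 9 \left(g + 3\right) = - 9 \left(3 + g\right) = -27 - 9 g$)
$z{\left(n \right)} = 9$ ($z{\left(n \right)} = 6 + 3 = 9$)
$I{\left(M,s \right)} = -27$ ($I{\left(M,s \right)} = -27 - 0 = -27 + 0 = -27$)
$\left(-4 - 2\right) \left(I{\left(z{\left(\sqrt{1 - 2} \right)},2 \right)} + 0\right) = \left(-4 - 2\right) \left(-27 + 0\right) = \left(-6\right) \left(-27\right) = 162$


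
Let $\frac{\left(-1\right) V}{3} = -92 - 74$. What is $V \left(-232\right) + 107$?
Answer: $-115429$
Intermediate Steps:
$V = 498$ ($V = - 3 \left(-92 - 74\right) = \left(-3\right) \left(-166\right) = 498$)
$V \left(-232\right) + 107 = 498 \left(-232\right) + 107 = -115536 + 107 = -115429$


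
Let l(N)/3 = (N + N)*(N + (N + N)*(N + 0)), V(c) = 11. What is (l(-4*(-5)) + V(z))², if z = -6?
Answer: 9684724921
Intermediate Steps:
l(N) = 6*N*(N + 2*N²) (l(N) = 3*((N + N)*(N + (N + N)*(N + 0))) = 3*((2*N)*(N + (2*N)*N)) = 3*((2*N)*(N + 2*N²)) = 3*(2*N*(N + 2*N²)) = 6*N*(N + 2*N²))
(l(-4*(-5)) + V(z))² = ((-4*(-5))²*(6 + 12*(-4*(-5))) + 11)² = (20²*(6 + 12*20) + 11)² = (400*(6 + 240) + 11)² = (400*246 + 11)² = (98400 + 11)² = 98411² = 9684724921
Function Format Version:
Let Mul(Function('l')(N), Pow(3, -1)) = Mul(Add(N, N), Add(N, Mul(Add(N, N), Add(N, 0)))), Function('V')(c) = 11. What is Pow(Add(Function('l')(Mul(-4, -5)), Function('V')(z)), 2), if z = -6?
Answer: 9684724921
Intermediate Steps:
Function('l')(N) = Mul(6, N, Add(N, Mul(2, Pow(N, 2)))) (Function('l')(N) = Mul(3, Mul(Add(N, N), Add(N, Mul(Add(N, N), Add(N, 0))))) = Mul(3, Mul(Mul(2, N), Add(N, Mul(Mul(2, N), N)))) = Mul(3, Mul(Mul(2, N), Add(N, Mul(2, Pow(N, 2))))) = Mul(3, Mul(2, N, Add(N, Mul(2, Pow(N, 2))))) = Mul(6, N, Add(N, Mul(2, Pow(N, 2)))))
Pow(Add(Function('l')(Mul(-4, -5)), Function('V')(z)), 2) = Pow(Add(Mul(Pow(Mul(-4, -5), 2), Add(6, Mul(12, Mul(-4, -5)))), 11), 2) = Pow(Add(Mul(Pow(20, 2), Add(6, Mul(12, 20))), 11), 2) = Pow(Add(Mul(400, Add(6, 240)), 11), 2) = Pow(Add(Mul(400, 246), 11), 2) = Pow(Add(98400, 11), 2) = Pow(98411, 2) = 9684724921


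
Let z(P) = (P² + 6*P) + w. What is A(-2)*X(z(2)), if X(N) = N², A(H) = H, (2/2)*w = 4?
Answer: -800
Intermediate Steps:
w = 4
z(P) = 4 + P² + 6*P (z(P) = (P² + 6*P) + 4 = 4 + P² + 6*P)
A(-2)*X(z(2)) = -2*(4 + 2² + 6*2)² = -2*(4 + 4 + 12)² = -2*20² = -2*400 = -800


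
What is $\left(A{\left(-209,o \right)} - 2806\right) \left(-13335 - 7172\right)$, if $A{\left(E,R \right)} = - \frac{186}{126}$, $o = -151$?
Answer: $\frac{1209031199}{21} \approx 5.7573 \cdot 10^{7}$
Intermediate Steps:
$A{\left(E,R \right)} = - \frac{31}{21}$ ($A{\left(E,R \right)} = \left(-186\right) \frac{1}{126} = - \frac{31}{21}$)
$\left(A{\left(-209,o \right)} - 2806\right) \left(-13335 - 7172\right) = \left(- \frac{31}{21} - 2806\right) \left(-13335 - 7172\right) = \left(- \frac{58957}{21}\right) \left(-20507\right) = \frac{1209031199}{21}$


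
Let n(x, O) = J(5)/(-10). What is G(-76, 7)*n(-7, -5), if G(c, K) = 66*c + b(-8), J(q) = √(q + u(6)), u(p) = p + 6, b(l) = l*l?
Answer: 2476*√17/5 ≈ 2041.8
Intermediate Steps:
b(l) = l²
u(p) = 6 + p
J(q) = √(12 + q) (J(q) = √(q + (6 + 6)) = √(q + 12) = √(12 + q))
n(x, O) = -√17/10 (n(x, O) = √(12 + 5)/(-10) = √17*(-⅒) = -√17/10)
G(c, K) = 64 + 66*c (G(c, K) = 66*c + (-8)² = 66*c + 64 = 64 + 66*c)
G(-76, 7)*n(-7, -5) = (64 + 66*(-76))*(-√17/10) = (64 - 5016)*(-√17/10) = -(-2476)*√17/5 = 2476*√17/5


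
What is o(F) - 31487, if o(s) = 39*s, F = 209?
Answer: -23336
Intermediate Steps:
o(F) - 31487 = 39*209 - 31487 = 8151 - 31487 = -23336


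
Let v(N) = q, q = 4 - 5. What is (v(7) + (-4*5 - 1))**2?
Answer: 484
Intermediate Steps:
q = -1
v(N) = -1
(v(7) + (-4*5 - 1))**2 = (-1 + (-4*5 - 1))**2 = (-1 + (-20 - 1))**2 = (-1 - 21)**2 = (-22)**2 = 484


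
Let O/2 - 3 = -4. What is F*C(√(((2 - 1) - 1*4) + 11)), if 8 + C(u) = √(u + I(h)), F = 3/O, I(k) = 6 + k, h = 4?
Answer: 12 - 3*√(10 + 2*√2)/2 ≈ 6.6275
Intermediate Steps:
O = -2 (O = 6 + 2*(-4) = 6 - 8 = -2)
F = -3/2 (F = 3/(-2) = 3*(-½) = -3/2 ≈ -1.5000)
C(u) = -8 + √(10 + u) (C(u) = -8 + √(u + (6 + 4)) = -8 + √(u + 10) = -8 + √(10 + u))
F*C(√(((2 - 1) - 1*4) + 11)) = -3*(-8 + √(10 + √(((2 - 1) - 1*4) + 11)))/2 = -3*(-8 + √(10 + √((1 - 4) + 11)))/2 = -3*(-8 + √(10 + √(-3 + 11)))/2 = -3*(-8 + √(10 + √8))/2 = -3*(-8 + √(10 + 2*√2))/2 = 12 - 3*√(10 + 2*√2)/2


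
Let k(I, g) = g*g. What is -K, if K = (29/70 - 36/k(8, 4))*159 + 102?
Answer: 26583/140 ≈ 189.88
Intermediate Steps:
k(I, g) = g²
K = -26583/140 (K = (29/70 - 36/(4²))*159 + 102 = (29*(1/70) - 36/16)*159 + 102 = (29/70 - 36*1/16)*159 + 102 = (29/70 - 9/4)*159 + 102 = -257/140*159 + 102 = -40863/140 + 102 = -26583/140 ≈ -189.88)
-K = -1*(-26583/140) = 26583/140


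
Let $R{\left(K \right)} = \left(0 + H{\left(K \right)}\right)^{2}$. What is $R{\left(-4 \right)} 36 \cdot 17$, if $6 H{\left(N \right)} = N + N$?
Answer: $1088$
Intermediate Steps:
$H{\left(N \right)} = \frac{N}{3}$ ($H{\left(N \right)} = \frac{N + N}{6} = \frac{2 N}{6} = \frac{N}{3}$)
$R{\left(K \right)} = \frac{K^{2}}{9}$ ($R{\left(K \right)} = \left(0 + \frac{K}{3}\right)^{2} = \left(\frac{K}{3}\right)^{2} = \frac{K^{2}}{9}$)
$R{\left(-4 \right)} 36 \cdot 17 = \frac{\left(-4\right)^{2}}{9} \cdot 36 \cdot 17 = \frac{1}{9} \cdot 16 \cdot 36 \cdot 17 = \frac{16}{9} \cdot 36 \cdot 17 = 64 \cdot 17 = 1088$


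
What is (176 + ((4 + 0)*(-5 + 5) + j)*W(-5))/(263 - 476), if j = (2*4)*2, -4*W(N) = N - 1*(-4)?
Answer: -60/71 ≈ -0.84507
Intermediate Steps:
W(N) = -1 - N/4 (W(N) = -(N - 1*(-4))/4 = -(N + 4)/4 = -(4 + N)/4 = -1 - N/4)
j = 16 (j = 8*2 = 16)
(176 + ((4 + 0)*(-5 + 5) + j)*W(-5))/(263 - 476) = (176 + ((4 + 0)*(-5 + 5) + 16)*(-1 - 1/4*(-5)))/(263 - 476) = (176 + (4*0 + 16)*(-1 + 5/4))/(-213) = (176 + (0 + 16)*(1/4))*(-1/213) = (176 + 16*(1/4))*(-1/213) = (176 + 4)*(-1/213) = 180*(-1/213) = -60/71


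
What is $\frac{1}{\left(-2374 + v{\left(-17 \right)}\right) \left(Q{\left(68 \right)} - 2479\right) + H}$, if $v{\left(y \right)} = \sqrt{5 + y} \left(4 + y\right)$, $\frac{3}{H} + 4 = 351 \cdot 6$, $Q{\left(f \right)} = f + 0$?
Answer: $\frac{25289680838762}{144802987122578856913} - \frac{276972073144 i \sqrt{3}}{144802987122578856913} \approx 1.7465 \cdot 10^{-7} - 3.313 \cdot 10^{-9} i$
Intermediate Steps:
$Q{\left(f \right)} = f$
$H = \frac{3}{2102}$ ($H = \frac{3}{-4 + 351 \cdot 6} = \frac{3}{-4 + 2106} = \frac{3}{2102} \approx 0.0014272$)
$\frac{1}{\left(-2374 + v{\left(-17 \right)}\right) \left(Q{\left(68 \right)} - 2479\right) + H} = \frac{1}{\left(-2374 + \sqrt{5 - 17} \left(4 - 17\right)\right) \left(68 - 2479\right) + \frac{3}{2102}} = \frac{1}{\left(-2374 + \sqrt{-12} \left(-13\right)\right) \left(-2411\right) + \frac{3}{2102}} = \frac{1}{\left(-2374 + 2 i \sqrt{3} \left(-13\right)\right) \left(-2411\right) + \frac{3}{2102}} = \frac{1}{\left(-2374 - 26 i \sqrt{3}\right) \left(-2411\right) + \frac{3}{2102}} = \frac{1}{\left(5723714 + 62686 i \sqrt{3}\right) + \frac{3}{2102}} = \frac{1}{\frac{12031246831}{2102} + 62686 i \sqrt{3}}$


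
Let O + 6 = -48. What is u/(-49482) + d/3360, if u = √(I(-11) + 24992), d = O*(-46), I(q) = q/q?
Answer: 207/280 - √2777/16494 ≈ 0.73609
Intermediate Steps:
O = -54 (O = -6 - 48 = -54)
I(q) = 1
d = 2484 (d = -54*(-46) = 2484)
u = 3*√2777 (u = √(1 + 24992) = √24993 = 3*√2777 ≈ 158.09)
u/(-49482) + d/3360 = (3*√2777)/(-49482) + 2484/3360 = (3*√2777)*(-1/49482) + 2484*(1/3360) = -√2777/16494 + 207/280 = 207/280 - √2777/16494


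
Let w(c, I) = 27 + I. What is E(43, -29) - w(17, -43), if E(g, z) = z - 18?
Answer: -31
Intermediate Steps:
E(g, z) = -18 + z
E(43, -29) - w(17, -43) = (-18 - 29) - (27 - 43) = -47 - 1*(-16) = -47 + 16 = -31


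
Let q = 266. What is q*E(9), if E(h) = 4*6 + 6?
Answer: 7980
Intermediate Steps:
E(h) = 30 (E(h) = 24 + 6 = 30)
q*E(9) = 266*30 = 7980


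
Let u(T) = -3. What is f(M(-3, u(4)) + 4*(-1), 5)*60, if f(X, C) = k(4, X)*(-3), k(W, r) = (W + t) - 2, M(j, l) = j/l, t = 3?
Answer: -900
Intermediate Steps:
k(W, r) = 1 + W (k(W, r) = (W + 3) - 2 = (3 + W) - 2 = 1 + W)
f(X, C) = -15 (f(X, C) = (1 + 4)*(-3) = 5*(-3) = -15)
f(M(-3, u(4)) + 4*(-1), 5)*60 = -15*60 = -900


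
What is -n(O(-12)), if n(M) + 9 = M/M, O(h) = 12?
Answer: 8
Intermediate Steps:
n(M) = -8 (n(M) = -9 + M/M = -9 + 1 = -8)
-n(O(-12)) = -1*(-8) = 8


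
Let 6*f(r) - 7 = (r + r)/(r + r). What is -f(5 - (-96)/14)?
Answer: -4/3 ≈ -1.3333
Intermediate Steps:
f(r) = 4/3 (f(r) = 7/6 + ((r + r)/(r + r))/6 = 7/6 + ((2*r)/((2*r)))/6 = 7/6 + ((2*r)*(1/(2*r)))/6 = 7/6 + (⅙)*1 = 7/6 + ⅙ = 4/3)
-f(5 - (-96)/14) = -1*4/3 = -4/3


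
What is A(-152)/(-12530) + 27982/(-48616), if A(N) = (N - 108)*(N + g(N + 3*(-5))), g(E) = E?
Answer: -219141275/30457924 ≈ -7.1949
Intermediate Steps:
A(N) = (-108 + N)*(-15 + 2*N) (A(N) = (N - 108)*(N + (N + 3*(-5))) = (-108 + N)*(N + (N - 15)) = (-108 + N)*(N + (-15 + N)) = (-108 + N)*(-15 + 2*N))
A(-152)/(-12530) + 27982/(-48616) = (1620 - 231*(-152) + 2*(-152)²)/(-12530) + 27982/(-48616) = (1620 + 35112 + 2*23104)*(-1/12530) + 27982*(-1/48616) = (1620 + 35112 + 46208)*(-1/12530) - 13991/24308 = 82940*(-1/12530) - 13991/24308 = -8294/1253 - 13991/24308 = -219141275/30457924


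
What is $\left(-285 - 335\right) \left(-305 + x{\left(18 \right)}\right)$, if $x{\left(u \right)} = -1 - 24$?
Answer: $204600$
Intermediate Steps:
$x{\left(u \right)} = -25$ ($x{\left(u \right)} = -1 - 24 = -25$)
$\left(-285 - 335\right) \left(-305 + x{\left(18 \right)}\right) = \left(-285 - 335\right) \left(-305 - 25\right) = \left(-620\right) \left(-330\right) = 204600$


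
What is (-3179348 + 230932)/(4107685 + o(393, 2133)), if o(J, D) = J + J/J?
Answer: -2948416/4108079 ≈ -0.71771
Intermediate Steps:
o(J, D) = 1 + J (o(J, D) = J + 1 = 1 + J)
(-3179348 + 230932)/(4107685 + o(393, 2133)) = (-3179348 + 230932)/(4107685 + (1 + 393)) = -2948416/(4107685 + 394) = -2948416/4108079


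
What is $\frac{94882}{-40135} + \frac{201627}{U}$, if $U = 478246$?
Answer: $- \frac{867084589}{446381470} \approx -1.9425$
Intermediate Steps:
$\frac{94882}{-40135} + \frac{201627}{U} = \frac{94882}{-40135} + \frac{201627}{478246} = 94882 \left(- \frac{1}{40135}\right) + 201627 \cdot \frac{1}{478246} = - \frac{94882}{40135} + \frac{4689}{11122} = - \frac{867084589}{446381470}$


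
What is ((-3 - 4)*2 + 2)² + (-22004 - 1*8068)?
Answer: -29928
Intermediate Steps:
((-3 - 4)*2 + 2)² + (-22004 - 1*8068) = (-7*2 + 2)² + (-22004 - 8068) = (-14 + 2)² - 30072 = (-12)² - 30072 = 144 - 30072 = -29928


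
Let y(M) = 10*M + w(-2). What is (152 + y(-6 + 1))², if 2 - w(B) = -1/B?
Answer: 42849/4 ≈ 10712.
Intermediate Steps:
w(B) = 2 + 1/B (w(B) = 2 - (-1)/B = 2 + 1/B)
y(M) = 3/2 + 10*M (y(M) = 10*M + (2 + 1/(-2)) = 10*M + (2 - ½) = 10*M + 3/2 = 3/2 + 10*M)
(152 + y(-6 + 1))² = (152 + (3/2 + 10*(-6 + 1)))² = (152 + (3/2 + 10*(-5)))² = (152 + (3/2 - 50))² = (152 - 97/2)² = (207/2)² = 42849/4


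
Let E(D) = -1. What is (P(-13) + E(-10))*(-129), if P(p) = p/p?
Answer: 0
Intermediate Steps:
P(p) = 1
(P(-13) + E(-10))*(-129) = (1 - 1)*(-129) = 0*(-129) = 0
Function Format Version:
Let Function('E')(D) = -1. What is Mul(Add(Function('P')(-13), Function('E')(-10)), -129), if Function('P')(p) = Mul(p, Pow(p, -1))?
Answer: 0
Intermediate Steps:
Function('P')(p) = 1
Mul(Add(Function('P')(-13), Function('E')(-10)), -129) = Mul(Add(1, -1), -129) = Mul(0, -129) = 0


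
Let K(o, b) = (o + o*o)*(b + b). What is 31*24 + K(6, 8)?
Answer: 1416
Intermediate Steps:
K(o, b) = 2*b*(o + o²) (K(o, b) = (o + o²)*(2*b) = 2*b*(o + o²))
31*24 + K(6, 8) = 31*24 + 2*8*6*(1 + 6) = 744 + 2*8*6*7 = 744 + 672 = 1416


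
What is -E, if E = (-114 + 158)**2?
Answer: -1936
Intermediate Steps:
E = 1936 (E = 44**2 = 1936)
-E = -1*1936 = -1936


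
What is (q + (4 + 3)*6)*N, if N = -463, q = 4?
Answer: -21298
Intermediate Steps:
(q + (4 + 3)*6)*N = (4 + (4 + 3)*6)*(-463) = (4 + 7*6)*(-463) = (4 + 42)*(-463) = 46*(-463) = -21298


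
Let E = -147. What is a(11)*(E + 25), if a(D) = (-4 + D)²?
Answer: -5978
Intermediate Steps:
a(11)*(E + 25) = (-4 + 11)²*(-147 + 25) = 7²*(-122) = 49*(-122) = -5978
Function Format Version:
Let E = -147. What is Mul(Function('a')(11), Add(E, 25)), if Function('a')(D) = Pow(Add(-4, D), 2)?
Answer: -5978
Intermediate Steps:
Mul(Function('a')(11), Add(E, 25)) = Mul(Pow(Add(-4, 11), 2), Add(-147, 25)) = Mul(Pow(7, 2), -122) = Mul(49, -122) = -5978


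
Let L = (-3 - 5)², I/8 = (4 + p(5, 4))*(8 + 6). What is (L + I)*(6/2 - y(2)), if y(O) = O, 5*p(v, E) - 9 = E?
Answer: 4016/5 ≈ 803.20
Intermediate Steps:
p(v, E) = 9/5 + E/5
I = 3696/5 (I = 8*((4 + (9/5 + (⅕)*4))*(8 + 6)) = 8*((4 + (9/5 + ⅘))*14) = 8*((4 + 13/5)*14) = 8*((33/5)*14) = 8*(462/5) = 3696/5 ≈ 739.20)
L = 64 (L = (-8)² = 64)
(L + I)*(6/2 - y(2)) = (64 + 3696/5)*(6/2 - 1*2) = 4016*(6*(½) - 2)/5 = 4016*(3 - 2)/5 = (4016/5)*1 = 4016/5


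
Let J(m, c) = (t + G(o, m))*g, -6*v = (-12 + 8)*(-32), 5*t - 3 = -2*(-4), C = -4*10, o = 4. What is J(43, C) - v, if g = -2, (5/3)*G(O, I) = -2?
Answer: 58/3 ≈ 19.333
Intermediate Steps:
G(O, I) = -6/5 (G(O, I) = (⅗)*(-2) = -6/5)
C = -40
t = 11/5 (t = ⅗ + (-2*(-4))/5 = ⅗ + (⅕)*8 = ⅗ + 8/5 = 11/5 ≈ 2.2000)
v = -64/3 (v = -(-12 + 8)*(-32)/6 = -(-2)*(-32)/3 = -⅙*128 = -64/3 ≈ -21.333)
J(m, c) = -2 (J(m, c) = (11/5 - 6/5)*(-2) = 1*(-2) = -2)
J(43, C) - v = -2 - 1*(-64/3) = -2 + 64/3 = 58/3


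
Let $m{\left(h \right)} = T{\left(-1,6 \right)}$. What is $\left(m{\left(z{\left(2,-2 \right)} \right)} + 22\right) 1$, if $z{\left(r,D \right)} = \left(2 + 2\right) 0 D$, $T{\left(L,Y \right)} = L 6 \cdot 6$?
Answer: $-14$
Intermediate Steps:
$T{\left(L,Y \right)} = 36 L$ ($T{\left(L,Y \right)} = 6 L 6 = 36 L$)
$z{\left(r,D \right)} = 0$ ($z{\left(r,D \right)} = 4 \cdot 0 = 0$)
$m{\left(h \right)} = -36$ ($m{\left(h \right)} = 36 \left(-1\right) = -36$)
$\left(m{\left(z{\left(2,-2 \right)} \right)} + 22\right) 1 = \left(-36 + 22\right) 1 = \left(-14\right) 1 = -14$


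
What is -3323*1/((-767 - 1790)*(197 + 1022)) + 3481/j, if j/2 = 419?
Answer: 10853002497/2612031754 ≈ 4.1550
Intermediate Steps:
j = 838 (j = 2*419 = 838)
-3323*1/((-767 - 1790)*(197 + 1022)) + 3481/j = -3323*1/((-767 - 1790)*(197 + 1022)) + 3481/838 = -3323/((-2557*1219)) + 3481*(1/838) = -3323/(-3116983) + 3481/838 = -3323*(-1/3116983) + 3481/838 = 3323/3116983 + 3481/838 = 10853002497/2612031754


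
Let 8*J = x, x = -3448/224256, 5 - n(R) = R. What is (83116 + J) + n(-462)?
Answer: 18743988817/224256 ≈ 83583.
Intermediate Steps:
n(R) = 5 - R
x = -431/28032 (x = -3448*1/224256 = -431/28032 ≈ -0.015375)
J = -431/224256 (J = (1/8)*(-431/28032) = -431/224256 ≈ -0.0019219)
(83116 + J) + n(-462) = (83116 - 431/224256) + (5 - 1*(-462)) = 18639261265/224256 + (5 + 462) = 18639261265/224256 + 467 = 18743988817/224256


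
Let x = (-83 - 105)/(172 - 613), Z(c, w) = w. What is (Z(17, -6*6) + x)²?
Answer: 246113344/194481 ≈ 1265.5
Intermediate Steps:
x = 188/441 (x = -188/(-441) = -188*(-1/441) = 188/441 ≈ 0.42630)
(Z(17, -6*6) + x)² = (-6*6 + 188/441)² = (-36 + 188/441)² = (-15688/441)² = 246113344/194481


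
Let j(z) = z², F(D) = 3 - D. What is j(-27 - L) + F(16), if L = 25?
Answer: 2691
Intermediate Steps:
j(-27 - L) + F(16) = (-27 - 1*25)² + (3 - 1*16) = (-27 - 25)² + (3 - 16) = (-52)² - 13 = 2704 - 13 = 2691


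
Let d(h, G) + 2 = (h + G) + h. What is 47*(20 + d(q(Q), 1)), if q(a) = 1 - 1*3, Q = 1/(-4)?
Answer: 705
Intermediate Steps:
Q = -1/4 ≈ -0.25000
q(a) = -2 (q(a) = 1 - 3 = -2)
d(h, G) = -2 + G + 2*h (d(h, G) = -2 + ((h + G) + h) = -2 + ((G + h) + h) = -2 + (G + 2*h) = -2 + G + 2*h)
47*(20 + d(q(Q), 1)) = 47*(20 + (-2 + 1 + 2*(-2))) = 47*(20 + (-2 + 1 - 4)) = 47*(20 - 5) = 47*15 = 705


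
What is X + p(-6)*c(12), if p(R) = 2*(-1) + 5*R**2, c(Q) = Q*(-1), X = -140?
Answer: -2276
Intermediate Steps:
c(Q) = -Q
p(R) = -2 + 5*R**2
X + p(-6)*c(12) = -140 + (-2 + 5*(-6)**2)*(-1*12) = -140 + (-2 + 5*36)*(-12) = -140 + (-2 + 180)*(-12) = -140 + 178*(-12) = -140 - 2136 = -2276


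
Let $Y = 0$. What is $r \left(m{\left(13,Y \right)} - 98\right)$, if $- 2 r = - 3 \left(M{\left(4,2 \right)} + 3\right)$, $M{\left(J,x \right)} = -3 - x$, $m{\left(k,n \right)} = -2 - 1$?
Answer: $303$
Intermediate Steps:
$m{\left(k,n \right)} = -3$ ($m{\left(k,n \right)} = -2 - 1 = -3$)
$r = -3$ ($r = - \frac{\left(-3\right) \left(\left(-3 - 2\right) + 3\right)}{2} = - \frac{\left(-3\right) \left(-5 + 3\right)}{2} = - \frac{\left(-3\right) \left(-2\right)}{2} = \left(- \frac{1}{2}\right) 6 = -3$)
$r \left(m{\left(13,Y \right)} - 98\right) = - 3 \left(-3 - 98\right) = \left(-3\right) \left(-101\right) = 303$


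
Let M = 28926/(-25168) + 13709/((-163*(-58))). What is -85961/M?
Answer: -5113352949848/17890427 ≈ -2.8582e+5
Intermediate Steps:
M = 17890427/59484568 (M = 28926*(-1/25168) + 13709/9454 = -14463/12584 + 13709*(1/9454) = -14463/12584 + 13709/9454 = 17890427/59484568 ≈ 0.30076)
-85961/M = -85961/17890427/59484568 = -85961*59484568/17890427 = -5113352949848/17890427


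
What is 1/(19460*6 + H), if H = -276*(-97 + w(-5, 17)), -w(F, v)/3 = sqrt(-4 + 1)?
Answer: 443/63591024 - 23*I*sqrt(3)/572319216 ≈ 6.9664e-6 - 6.9607e-8*I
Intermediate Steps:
w(F, v) = -3*I*sqrt(3) (w(F, v) = -3*sqrt(-4 + 1) = -3*I*sqrt(3))
H = 26772 + 828*I*sqrt(3) (H = -276*(-97 - 3*I*sqrt(3)) = 26772 + 828*I*sqrt(3) ≈ 26772.0 + 1434.1*I)
1/(19460*6 + H) = 1/(19460*6 + (26772 + 828*I*sqrt(3))) = 1/(116760 + (26772 + 828*I*sqrt(3))) = 1/(143532 + 828*I*sqrt(3))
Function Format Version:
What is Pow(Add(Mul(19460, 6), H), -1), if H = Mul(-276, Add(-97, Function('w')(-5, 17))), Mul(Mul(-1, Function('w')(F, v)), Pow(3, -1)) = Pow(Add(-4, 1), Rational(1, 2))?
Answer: Add(Rational(443, 63591024), Mul(Rational(-23, 572319216), I, Pow(3, Rational(1, 2)))) ≈ Add(6.9664e-6, Mul(-6.9607e-8, I))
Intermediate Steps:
Function('w')(F, v) = Mul(-3, I, Pow(3, Rational(1, 2))) (Function('w')(F, v) = Mul(-3, Pow(Add(-4, 1), Rational(1, 2))) = Mul(-3, Pow(-3, Rational(1, 2))) = Mul(-3, Mul(I, Pow(3, Rational(1, 2)))) = Mul(-3, I, Pow(3, Rational(1, 2))))
H = Add(26772, Mul(828, I, Pow(3, Rational(1, 2)))) (H = Mul(-276, Add(-97, Mul(-3, I, Pow(3, Rational(1, 2))))) = Add(26772, Mul(828, I, Pow(3, Rational(1, 2)))) ≈ Add(26772., Mul(1434.1, I)))
Pow(Add(Mul(19460, 6), H), -1) = Pow(Add(Mul(19460, 6), Add(26772, Mul(828, I, Pow(3, Rational(1, 2))))), -1) = Pow(Add(116760, Add(26772, Mul(828, I, Pow(3, Rational(1, 2))))), -1) = Pow(Add(143532, Mul(828, I, Pow(3, Rational(1, 2)))), -1)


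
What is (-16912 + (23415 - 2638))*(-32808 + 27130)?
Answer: -21945470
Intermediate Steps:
(-16912 + (23415 - 2638))*(-32808 + 27130) = (-16912 + 20777)*(-5678) = 3865*(-5678) = -21945470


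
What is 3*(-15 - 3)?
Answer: -54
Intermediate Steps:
3*(-15 - 3) = 3*(-18) = -54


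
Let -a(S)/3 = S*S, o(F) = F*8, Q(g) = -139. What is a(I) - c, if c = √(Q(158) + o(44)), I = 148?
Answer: -65712 - √213 ≈ -65727.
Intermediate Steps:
o(F) = 8*F
c = √213 (c = √(-139 + 8*44) = √(-139 + 352) = √213 ≈ 14.595)
a(S) = -3*S² (a(S) = -3*S*S = -3*S²)
a(I) - c = -3*148² - √213 = -3*21904 - √213 = -65712 - √213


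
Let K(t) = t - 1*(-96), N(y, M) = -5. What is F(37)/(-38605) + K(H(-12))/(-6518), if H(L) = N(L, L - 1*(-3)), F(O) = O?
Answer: -3754221/251627390 ≈ -0.014920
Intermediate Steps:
H(L) = -5
K(t) = 96 + t (K(t) = t + 96 = 96 + t)
F(37)/(-38605) + K(H(-12))/(-6518) = 37/(-38605) + (96 - 5)/(-6518) = 37*(-1/38605) + 91*(-1/6518) = -37/38605 - 91/6518 = -3754221/251627390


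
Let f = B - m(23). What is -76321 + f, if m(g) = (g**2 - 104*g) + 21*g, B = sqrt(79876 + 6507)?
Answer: -74941 + sqrt(86383) ≈ -74647.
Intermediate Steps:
B = sqrt(86383) ≈ 293.91
m(g) = g**2 - 83*g
f = 1380 + sqrt(86383) (f = sqrt(86383) - 23*(-83 + 23) = sqrt(86383) - 23*(-60) = sqrt(86383) - 1*(-1380) = sqrt(86383) + 1380 = 1380 + sqrt(86383) ≈ 1673.9)
-76321 + f = -76321 + (1380 + sqrt(86383)) = -74941 + sqrt(86383)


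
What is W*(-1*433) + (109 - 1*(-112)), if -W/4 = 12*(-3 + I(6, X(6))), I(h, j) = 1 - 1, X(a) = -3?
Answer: -62131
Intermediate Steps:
I(h, j) = 0
W = 144 (W = -48*(-3 + 0) = -48*(-3) = -4*(-36) = 144)
W*(-1*433) + (109 - 1*(-112)) = 144*(-1*433) + (109 - 1*(-112)) = 144*(-433) + (109 + 112) = -62352 + 221 = -62131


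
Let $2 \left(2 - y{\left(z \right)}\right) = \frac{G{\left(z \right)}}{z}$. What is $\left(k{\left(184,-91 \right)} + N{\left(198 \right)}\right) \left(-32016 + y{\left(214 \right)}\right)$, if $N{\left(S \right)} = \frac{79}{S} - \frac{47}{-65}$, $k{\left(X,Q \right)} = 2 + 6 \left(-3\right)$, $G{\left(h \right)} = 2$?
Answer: $\frac{1311822054563}{2754180} \approx 4.763 \cdot 10^{5}$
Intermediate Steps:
$y{\left(z \right)} = 2 - \frac{1}{z}$ ($y{\left(z \right)} = 2 - \frac{2 \frac{1}{z}}{2} = 2 - \frac{1}{z}$)
$k{\left(X,Q \right)} = -16$ ($k{\left(X,Q \right)} = 2 - 18 = -16$)
$N{\left(S \right)} = \frac{47}{65} + \frac{79}{S}$ ($N{\left(S \right)} = \frac{79}{S} - - \frac{47}{65} = \frac{79}{S} + \frac{47}{65} = \frac{47}{65} + \frac{79}{S}$)
$\left(k{\left(184,-91 \right)} + N{\left(198 \right)}\right) \left(-32016 + y{\left(214 \right)}\right) = \left(-16 + \left(\frac{47}{65} + \frac{79}{198}\right)\right) \left(-32016 + \left(2 - \frac{1}{214}\right)\right) = \left(-16 + \frac{14441}{12870}\right) \left(-32016 + \frac{427}{214}\right) = \left(- \frac{191479}{12870}\right) \left(- \frac{6850997}{214}\right) = \frac{1311822054563}{2754180}$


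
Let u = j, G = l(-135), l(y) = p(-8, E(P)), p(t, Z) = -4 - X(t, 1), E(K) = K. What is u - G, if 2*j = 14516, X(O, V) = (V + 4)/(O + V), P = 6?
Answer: 50829/7 ≈ 7261.3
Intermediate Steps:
X(O, V) = (4 + V)/(O + V)
j = 7258 (j = (1/2)*14516 = 7258)
p(t, Z) = -4 - 5/(1 + t) (p(t, Z) = -4 - (4 + 1)/(t + 1) = -4 - 5/(1 + t))
l(y) = -23/7 (l(y) = (-9 - 4*(-8))/(1 - 8) = (-9 + 32)/(-7) = -1/7*23 = -23/7)
G = -23/7 ≈ -3.2857
u = 7258
u - G = 7258 - 1*(-23/7) = 7258 + 23/7 = 50829/7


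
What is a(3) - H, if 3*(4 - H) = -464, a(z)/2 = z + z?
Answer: -440/3 ≈ -146.67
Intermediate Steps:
a(z) = 4*z (a(z) = 2*(z + z) = 2*(2*z) = 4*z)
H = 476/3 (H = 4 - 1/3*(-464) = 4 + 464/3 = 476/3 ≈ 158.67)
a(3) - H = 4*3 - 1*476/3 = 12 - 476/3 = -440/3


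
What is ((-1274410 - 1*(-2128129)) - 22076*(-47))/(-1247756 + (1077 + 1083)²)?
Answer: 1891291/3417844 ≈ 0.55336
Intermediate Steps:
((-1274410 - 1*(-2128129)) - 22076*(-47))/(-1247756 + (1077 + 1083)²) = ((-1274410 + 2128129) + 1037572)/(-1247756 + 2160²) = (853719 + 1037572)/(-1247756 + 4665600) = 1891291/3417844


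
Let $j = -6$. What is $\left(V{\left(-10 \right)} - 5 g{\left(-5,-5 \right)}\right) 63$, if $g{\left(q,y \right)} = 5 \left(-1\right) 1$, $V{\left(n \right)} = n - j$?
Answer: $1323$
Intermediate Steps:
$V{\left(n \right)} = 6 + n$ ($V{\left(n \right)} = n - -6 = n + 6 = 6 + n$)
$g{\left(q,y \right)} = -5$ ($g{\left(q,y \right)} = \left(-5\right) 1 = -5$)
$\left(V{\left(-10 \right)} - 5 g{\left(-5,-5 \right)}\right) 63 = \left(\left(6 - 10\right) - -25\right) 63 = \left(-4 + 25\right) 63 = 21 \cdot 63 = 1323$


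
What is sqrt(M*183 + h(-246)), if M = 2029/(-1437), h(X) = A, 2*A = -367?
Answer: I*sqrt(405551098)/958 ≈ 21.021*I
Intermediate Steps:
A = -367/2 (A = (1/2)*(-367) = -367/2 ≈ -183.50)
h(X) = -367/2
M = -2029/1437 (M = 2029*(-1/1437) = -2029/1437 ≈ -1.4120)
sqrt(M*183 + h(-246)) = sqrt(-2029/1437*183 - 367/2) = sqrt(-123769/479 - 367/2) = sqrt(-423331/958) = I*sqrt(405551098)/958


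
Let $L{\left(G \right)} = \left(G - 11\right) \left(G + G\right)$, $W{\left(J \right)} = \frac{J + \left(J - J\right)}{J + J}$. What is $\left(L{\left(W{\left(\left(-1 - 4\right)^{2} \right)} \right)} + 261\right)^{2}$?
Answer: $\frac{251001}{4} \approx 62750.0$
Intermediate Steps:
$W{\left(J \right)} = \frac{1}{2}$ ($W{\left(J \right)} = \frac{J + 0}{2 J} = J \frac{1}{2 J} = \frac{1}{2}$)
$L{\left(G \right)} = 2 G \left(-11 + G\right)$ ($L{\left(G \right)} = \left(-11 + G\right) 2 G = 2 G \left(-11 + G\right)$)
$\left(L{\left(W{\left(\left(-1 - 4\right)^{2} \right)} \right)} + 261\right)^{2} = \left(2 \cdot \frac{1}{2} \left(-11 + \frac{1}{2}\right) + 261\right)^{2} = \left(2 \cdot \frac{1}{2} \left(- \frac{21}{2}\right) + 261\right)^{2} = \left(- \frac{21}{2} + 261\right)^{2} = \left(\frac{501}{2}\right)^{2} = \frac{251001}{4}$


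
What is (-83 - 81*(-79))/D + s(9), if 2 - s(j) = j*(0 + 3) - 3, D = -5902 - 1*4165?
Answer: -227790/10067 ≈ -22.627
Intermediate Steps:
D = -10067 (D = -5902 - 4165 = -10067)
s(j) = 5 - 3*j (s(j) = 2 - (j*(0 + 3) - 3) = 2 - (j*3 - 3) = 2 - (3*j - 3) = 2 - (-3 + 3*j) = 2 + (3 - 3*j) = 5 - 3*j)
(-83 - 81*(-79))/D + s(9) = (-83 - 81*(-79))/(-10067) + (5 - 3*9) = (-83 + 6399)*(-1/10067) + (5 - 27) = 6316*(-1/10067) - 22 = -6316/10067 - 22 = -227790/10067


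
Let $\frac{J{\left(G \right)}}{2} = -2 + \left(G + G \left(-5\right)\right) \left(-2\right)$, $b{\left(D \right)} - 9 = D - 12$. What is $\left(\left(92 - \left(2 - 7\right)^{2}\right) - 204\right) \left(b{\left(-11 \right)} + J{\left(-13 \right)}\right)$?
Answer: $30962$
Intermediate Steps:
$b{\left(D \right)} = -3 + D$ ($b{\left(D \right)} = 9 + \left(D - 12\right) = 9 + \left(-12 + D\right) = -3 + D$)
$J{\left(G \right)} = -4 + 16 G$ ($J{\left(G \right)} = 2 \left(-2 + \left(G + G \left(-5\right)\right) \left(-2\right)\right) = 2 \left(-2 + \left(G - 5 G\right) \left(-2\right)\right) = 2 \left(-2 + - 4 G \left(-2\right)\right) = 2 \left(-2 + 8 G\right) = -4 + 16 G$)
$\left(\left(92 - \left(2 - 7\right)^{2}\right) - 204\right) \left(b{\left(-11 \right)} + J{\left(-13 \right)}\right) = \left(\left(92 - \left(2 - 7\right)^{2}\right) - 204\right) \left(\left(-3 - 11\right) + \left(-4 + 16 \left(-13\right)\right)\right) = \left(\left(92 - \left(-5\right)^{2}\right) - 204\right) \left(-14 - 212\right) = \left(\left(92 - 25\right) - 204\right) \left(-14 - 212\right) = \left(\left(92 - 25\right) - 204\right) \left(-226\right) = \left(67 - 204\right) \left(-226\right) = \left(-137\right) \left(-226\right) = 30962$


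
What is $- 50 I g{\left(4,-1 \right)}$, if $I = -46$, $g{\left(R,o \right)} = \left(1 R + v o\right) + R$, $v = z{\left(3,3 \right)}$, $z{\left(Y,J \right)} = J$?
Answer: $11500$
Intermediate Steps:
$v = 3$
$g{\left(R,o \right)} = 2 R + 3 o$ ($g{\left(R,o \right)} = \left(1 R + 3 o\right) + R = \left(R + 3 o\right) + R = 2 R + 3 o$)
$- 50 I g{\left(4,-1 \right)} = \left(-50\right) \left(-46\right) \left(2 \cdot 4 + 3 \left(-1\right)\right) = 2300 \left(8 - 3\right) = 2300 \cdot 5 = 11500$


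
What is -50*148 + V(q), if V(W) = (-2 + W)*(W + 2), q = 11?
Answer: -7283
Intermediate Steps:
V(W) = (-2 + W)*(2 + W)
-50*148 + V(q) = -50*148 + (-4 + 11**2) = -7400 + (-4 + 121) = -7400 + 117 = -7283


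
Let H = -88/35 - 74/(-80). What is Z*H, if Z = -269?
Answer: 23941/56 ≈ 427.52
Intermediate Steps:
H = -89/56 (H = -88*1/35 - 74*(-1/80) = -88/35 + 37/40 = -89/56 ≈ -1.5893)
Z*H = -269*(-89/56) = 23941/56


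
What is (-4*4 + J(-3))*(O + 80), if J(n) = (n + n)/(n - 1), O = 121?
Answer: -5829/2 ≈ -2914.5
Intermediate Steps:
J(n) = 2*n/(-1 + n) (J(n) = (2*n)/(-1 + n) = 2*n/(-1 + n))
(-4*4 + J(-3))*(O + 80) = (-4*4 + 2*(-3)/(-1 - 3))*(121 + 80) = (-16 + 2*(-3)/(-4))*201 = (-16 + 2*(-3)*(-¼))*201 = (-16 + 3/2)*201 = -29/2*201 = -5829/2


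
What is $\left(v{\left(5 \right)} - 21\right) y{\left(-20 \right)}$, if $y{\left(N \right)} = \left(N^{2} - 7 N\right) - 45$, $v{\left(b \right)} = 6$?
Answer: $-7425$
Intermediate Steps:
$y{\left(N \right)} = -45 + N^{2} - 7 N$
$\left(v{\left(5 \right)} - 21\right) y{\left(-20 \right)} = \left(6 - 21\right) \left(-45 + \left(-20\right)^{2} - -140\right) = - 15 \left(-45 + 400 + 140\right) = \left(-15\right) 495 = -7425$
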